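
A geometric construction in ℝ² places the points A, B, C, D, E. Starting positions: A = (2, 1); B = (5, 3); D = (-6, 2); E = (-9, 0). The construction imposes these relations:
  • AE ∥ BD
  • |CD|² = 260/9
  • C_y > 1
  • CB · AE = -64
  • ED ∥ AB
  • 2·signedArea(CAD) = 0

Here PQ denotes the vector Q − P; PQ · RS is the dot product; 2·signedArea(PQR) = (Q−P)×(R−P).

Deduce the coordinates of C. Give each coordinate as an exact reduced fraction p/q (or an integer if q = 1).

1. C_x = -2/3  [2·signedArea(CAD) = 0 ∩ CB · AE = -64]
2. C_y = 4/3  [2·signedArea(CAD) = 0 ∩ CB · AE = -64]
   → C = (-2/3, 4/3)

C = (-2/3, 4/3)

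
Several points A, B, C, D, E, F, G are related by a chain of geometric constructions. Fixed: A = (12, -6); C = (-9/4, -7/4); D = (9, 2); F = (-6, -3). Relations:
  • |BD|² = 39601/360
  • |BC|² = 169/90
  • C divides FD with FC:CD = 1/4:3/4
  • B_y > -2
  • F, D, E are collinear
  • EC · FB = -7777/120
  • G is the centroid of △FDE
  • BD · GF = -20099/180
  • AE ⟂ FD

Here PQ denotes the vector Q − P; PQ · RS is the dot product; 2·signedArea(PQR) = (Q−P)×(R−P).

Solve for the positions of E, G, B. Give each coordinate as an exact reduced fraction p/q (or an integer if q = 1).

1. E_x = 93/10  [F, D, E are collinear ∩ AE ⟂ FD]
2. E_y = 21/10  [F, D, E are collinear ∩ AE ⟂ FD]
   → E = (93/10, 21/10)
3. G_x = 41/10  [G is the centroid of △FDE]
4. G_y = 11/30  [G is the centroid of △FDE]
   → G = (41/10, 11/30)
5. B_x = -19/20  [line 101/10·x + 101/30·y + 505/36 = 0 ∩ |BD|² = 39601/360]
6. B_y = -79/60  [line 101/10·x + 101/30·y + 505/36 = 0 ∩ |BD|² = 39601/360]
   → B = (-19/20, -79/60)

B = (-19/20, -79/60)
E = (93/10, 21/10)
G = (41/10, 11/30)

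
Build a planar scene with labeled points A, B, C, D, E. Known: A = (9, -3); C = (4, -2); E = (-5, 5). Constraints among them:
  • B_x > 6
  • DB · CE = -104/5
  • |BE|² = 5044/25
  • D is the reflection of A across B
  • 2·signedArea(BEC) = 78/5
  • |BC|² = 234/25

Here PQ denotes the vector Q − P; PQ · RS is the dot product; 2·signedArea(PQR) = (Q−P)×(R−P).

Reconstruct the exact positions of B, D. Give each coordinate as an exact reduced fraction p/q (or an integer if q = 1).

B = (7, -13/5)
D = (5, -11/5)

1. B_x = 7  [line 7·x + 9·y + -128/5 = 0 ∩ |BC|² = 234/25]
2. B_y = -13/5  [line 7·x + 9·y + -128/5 = 0 ∩ |BC|² = 234/25]
   → B = (7, -13/5)
3. D_x = 5  [D is the reflection of A across B]
4. D_y = -11/5  [D is the reflection of A across B]
   → D = (5, -11/5)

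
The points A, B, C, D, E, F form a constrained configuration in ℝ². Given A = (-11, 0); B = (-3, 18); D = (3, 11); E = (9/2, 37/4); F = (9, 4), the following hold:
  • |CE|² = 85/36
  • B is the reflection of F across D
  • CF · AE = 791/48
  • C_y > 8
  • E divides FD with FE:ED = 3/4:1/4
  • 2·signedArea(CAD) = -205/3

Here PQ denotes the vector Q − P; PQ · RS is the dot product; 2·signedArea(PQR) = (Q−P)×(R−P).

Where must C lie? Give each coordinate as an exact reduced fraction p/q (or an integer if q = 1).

C = (11/2, 97/12)

1. C_x = 11/2  [2·signedArea(CAD) = -205/3 ∩ CF · AE = 791/48]
2. C_y = 97/12  [2·signedArea(CAD) = -205/3 ∩ CF · AE = 791/48]
   → C = (11/2, 97/12)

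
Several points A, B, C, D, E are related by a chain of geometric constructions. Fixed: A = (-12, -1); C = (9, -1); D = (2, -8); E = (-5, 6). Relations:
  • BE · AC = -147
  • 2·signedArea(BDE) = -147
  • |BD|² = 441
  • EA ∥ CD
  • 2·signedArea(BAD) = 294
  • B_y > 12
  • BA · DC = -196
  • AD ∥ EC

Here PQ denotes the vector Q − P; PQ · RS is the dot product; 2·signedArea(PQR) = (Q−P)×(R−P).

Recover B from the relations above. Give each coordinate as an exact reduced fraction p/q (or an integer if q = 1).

B = (2, 13)

1. B_x = 2  [BE · AC = -147 ∩ 2·signedArea(BAD) = 294]
2. B_y = 13  [BE · AC = -147 ∩ 2·signedArea(BAD) = 294]
   → B = (2, 13)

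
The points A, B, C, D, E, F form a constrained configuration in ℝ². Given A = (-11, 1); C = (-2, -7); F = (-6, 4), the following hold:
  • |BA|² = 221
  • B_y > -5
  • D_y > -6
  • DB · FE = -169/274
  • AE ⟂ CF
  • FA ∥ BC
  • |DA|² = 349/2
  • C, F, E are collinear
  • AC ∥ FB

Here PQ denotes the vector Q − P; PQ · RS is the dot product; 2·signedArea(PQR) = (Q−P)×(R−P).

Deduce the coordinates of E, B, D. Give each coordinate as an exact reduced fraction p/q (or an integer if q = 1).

1. E_x = -770/137  [C, F, E are collinear ∩ AE ⟂ CF]
2. E_y = 405/137  [C, F, E are collinear ∩ AE ⟂ CF]
   → E = (-770/137, 405/137)
3. B_x = 3  [FA ∥ BC ∩ AC ∥ FB]
4. B_y = -4  [FA ∥ BC ∩ AC ∥ FB]
   → B = (3, -4)
5. D_x = 1/2  [line -52/137·x + 143/137·y + 1625/274 = 0 ∩ |DA|² = 349/2]
6. D_y = -11/2  [line -52/137·x + 143/137·y + 1625/274 = 0 ∩ |DA|² = 349/2]
   → D = (1/2, -11/2)

B = (3, -4)
D = (1/2, -11/2)
E = (-770/137, 405/137)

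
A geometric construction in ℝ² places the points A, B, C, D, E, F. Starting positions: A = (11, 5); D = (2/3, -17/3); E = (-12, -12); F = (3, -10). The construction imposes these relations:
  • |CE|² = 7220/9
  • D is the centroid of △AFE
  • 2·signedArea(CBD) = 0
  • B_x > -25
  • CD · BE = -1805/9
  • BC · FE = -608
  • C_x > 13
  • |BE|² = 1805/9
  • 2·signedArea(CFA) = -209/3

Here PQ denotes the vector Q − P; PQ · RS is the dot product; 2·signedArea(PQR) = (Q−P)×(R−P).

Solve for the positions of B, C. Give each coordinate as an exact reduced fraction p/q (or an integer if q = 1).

1. C_x = 40/3  [line -15·x + 8·y + 584/3 = 0 ∩ |CE|² = 7220/9]
2. C_y = 2/3  [line -15·x + 8·y + 584/3 = 0 ∩ |CE|² = 7220/9]
   → C = (40/3, 2/3)
3. B_x = -74/3  [BC · FE = -608 ∩ 2·signedArea(CBD) = 0]
4. B_y = -55/3  [BC · FE = -608 ∩ 2·signedArea(CBD) = 0]
   → B = (-74/3, -55/3)

B = (-74/3, -55/3)
C = (40/3, 2/3)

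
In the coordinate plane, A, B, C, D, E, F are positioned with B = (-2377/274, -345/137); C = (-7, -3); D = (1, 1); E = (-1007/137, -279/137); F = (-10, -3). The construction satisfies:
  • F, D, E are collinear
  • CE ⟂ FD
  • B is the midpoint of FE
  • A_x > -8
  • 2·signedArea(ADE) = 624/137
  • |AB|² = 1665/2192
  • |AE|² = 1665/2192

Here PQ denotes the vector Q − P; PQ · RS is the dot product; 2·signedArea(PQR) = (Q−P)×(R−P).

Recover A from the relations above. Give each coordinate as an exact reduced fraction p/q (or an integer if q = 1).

1. A_x = -4295/548  [line 416/137·x + -1144/137·y + 104/137 = 0 ∩ |AB|² = 1665/2192]
2. A_y = -378/137  [line 416/137·x + -1144/137·y + 104/137 = 0 ∩ |AB|² = 1665/2192]
   → A = (-4295/548, -378/137)

A = (-4295/548, -378/137)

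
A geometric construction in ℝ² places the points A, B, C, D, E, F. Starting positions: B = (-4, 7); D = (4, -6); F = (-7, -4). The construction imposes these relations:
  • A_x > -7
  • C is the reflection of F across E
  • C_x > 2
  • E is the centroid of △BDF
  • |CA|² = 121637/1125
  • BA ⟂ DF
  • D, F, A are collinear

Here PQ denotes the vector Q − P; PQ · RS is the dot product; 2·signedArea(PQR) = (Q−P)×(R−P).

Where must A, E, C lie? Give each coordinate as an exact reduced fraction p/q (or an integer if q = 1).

1. A_x = -754/125  [D, F, A are collinear ∩ BA ⟂ DF]
2. A_y = -522/125  [D, F, A are collinear ∩ BA ⟂ DF]
   → A = (-754/125, -522/125)
3. E_x = -7/3  [E is the centroid of △BDF]
4. E_y = -1  [E is the centroid of △BDF]
   → E = (-7/3, -1)
5. C_x = 7/3  [C is the reflection of F across E]
6. C_y = 2  [C is the reflection of F across E]
   → C = (7/3, 2)

A = (-754/125, -522/125)
C = (7/3, 2)
E = (-7/3, -1)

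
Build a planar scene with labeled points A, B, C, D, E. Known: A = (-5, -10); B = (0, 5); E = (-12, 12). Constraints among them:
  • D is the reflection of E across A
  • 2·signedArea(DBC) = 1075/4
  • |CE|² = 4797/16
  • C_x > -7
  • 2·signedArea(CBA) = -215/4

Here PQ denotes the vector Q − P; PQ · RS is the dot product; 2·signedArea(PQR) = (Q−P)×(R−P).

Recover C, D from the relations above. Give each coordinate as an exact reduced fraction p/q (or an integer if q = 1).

C = (-27/4, -9/2)
D = (2, -32)

1. D_x = 2  [D is the reflection of E across A]
2. D_y = -32  [D is the reflection of E across A]
   → D = (2, -32)
3. C_x = -27/4  [2·signedArea(CBA) = -215/4 ∩ 2·signedArea(DBC) = 1075/4]
4. C_y = -9/2  [2·signedArea(CBA) = -215/4 ∩ 2·signedArea(DBC) = 1075/4]
   → C = (-27/4, -9/2)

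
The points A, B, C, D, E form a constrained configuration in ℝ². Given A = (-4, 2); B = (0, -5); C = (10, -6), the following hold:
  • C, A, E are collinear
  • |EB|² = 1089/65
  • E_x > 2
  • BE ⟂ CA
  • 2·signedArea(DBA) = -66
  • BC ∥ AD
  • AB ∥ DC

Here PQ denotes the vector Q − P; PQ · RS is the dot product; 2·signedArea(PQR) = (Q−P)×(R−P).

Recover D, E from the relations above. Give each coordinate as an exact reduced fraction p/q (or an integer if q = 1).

1. D_x = 6  [AB ∥ DC ∩ BC ∥ AD]
2. D_y = 1  [AB ∥ DC ∩ BC ∥ AD]
   → D = (6, 1)
3. E_x = 132/65  [C, A, E are collinear ∩ BE ⟂ CA]
4. E_y = -94/65  [C, A, E are collinear ∩ BE ⟂ CA]
   → E = (132/65, -94/65)

D = (6, 1)
E = (132/65, -94/65)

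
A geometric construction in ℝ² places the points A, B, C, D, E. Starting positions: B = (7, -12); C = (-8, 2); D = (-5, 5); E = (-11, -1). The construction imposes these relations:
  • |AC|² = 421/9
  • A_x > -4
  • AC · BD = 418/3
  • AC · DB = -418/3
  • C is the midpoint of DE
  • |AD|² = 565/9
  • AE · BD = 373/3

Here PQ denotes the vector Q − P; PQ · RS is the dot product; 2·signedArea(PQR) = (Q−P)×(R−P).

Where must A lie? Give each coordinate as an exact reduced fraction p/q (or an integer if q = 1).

A = (-3, -8/3)

1. A_x = -3  [line -12·x + 17·y + 28/3 = 0 ∩ |AC|² = 421/9]
2. A_y = -8/3  [line -12·x + 17·y + 28/3 = 0 ∩ |AC|² = 421/9]
   → A = (-3, -8/3)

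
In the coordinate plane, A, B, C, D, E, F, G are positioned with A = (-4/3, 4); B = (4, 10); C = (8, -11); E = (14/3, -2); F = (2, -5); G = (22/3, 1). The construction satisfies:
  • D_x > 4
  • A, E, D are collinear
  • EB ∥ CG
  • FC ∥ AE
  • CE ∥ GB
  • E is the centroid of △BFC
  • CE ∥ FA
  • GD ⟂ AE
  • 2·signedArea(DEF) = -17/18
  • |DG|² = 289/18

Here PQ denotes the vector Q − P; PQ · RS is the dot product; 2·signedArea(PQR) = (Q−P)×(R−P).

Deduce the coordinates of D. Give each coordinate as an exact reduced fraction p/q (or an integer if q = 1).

1. D_x = 9/2  [A, E, D are collinear ∩ GD ⟂ AE]
2. D_y = -11/6  [A, E, D are collinear ∩ GD ⟂ AE]
   → D = (9/2, -11/6)

D = (9/2, -11/6)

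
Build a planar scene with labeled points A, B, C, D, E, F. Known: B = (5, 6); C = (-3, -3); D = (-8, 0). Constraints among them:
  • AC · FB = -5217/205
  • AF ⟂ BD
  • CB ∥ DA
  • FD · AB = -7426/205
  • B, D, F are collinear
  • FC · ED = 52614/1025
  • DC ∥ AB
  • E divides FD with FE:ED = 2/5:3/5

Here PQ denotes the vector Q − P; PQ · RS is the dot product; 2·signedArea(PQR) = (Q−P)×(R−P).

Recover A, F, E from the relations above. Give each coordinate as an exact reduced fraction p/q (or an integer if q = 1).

1. A_x = 0  [DC ∥ AB ∩ CB ∥ DA]
2. A_y = 9  [DC ∥ AB ∩ CB ∥ DA]
   → A = (0, 9)
3. F_x = 414/205  [B, D, F are collinear ∩ AF ⟂ BD]
4. F_y = 948/205  [B, D, F are collinear ∩ AF ⟂ BD]
   → F = (414/205, 948/205)
5. E_x = -2038/1025  [E divides FD with FE:ED = 2/5:3/5]
6. E_y = 2844/1025  [E divides FD with FE:ED = 2/5:3/5]
   → E = (-2038/1025, 2844/1025)

A = (0, 9)
E = (-2038/1025, 2844/1025)
F = (414/205, 948/205)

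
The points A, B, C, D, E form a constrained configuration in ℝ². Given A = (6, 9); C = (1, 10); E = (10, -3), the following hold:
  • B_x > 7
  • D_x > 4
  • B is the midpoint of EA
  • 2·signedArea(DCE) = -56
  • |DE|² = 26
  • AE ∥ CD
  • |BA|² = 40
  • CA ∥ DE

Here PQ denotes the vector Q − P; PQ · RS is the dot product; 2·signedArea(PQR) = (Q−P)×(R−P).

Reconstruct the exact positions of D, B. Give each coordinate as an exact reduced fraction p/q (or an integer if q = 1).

1. D_x = 5  [CA ∥ DE ∩ AE ∥ CD]
2. D_y = -2  [CA ∥ DE ∩ AE ∥ CD]
   → D = (5, -2)
3. B_x = 8  [B is the midpoint of EA]
4. B_y = 3  [B is the midpoint of EA]
   → B = (8, 3)

B = (8, 3)
D = (5, -2)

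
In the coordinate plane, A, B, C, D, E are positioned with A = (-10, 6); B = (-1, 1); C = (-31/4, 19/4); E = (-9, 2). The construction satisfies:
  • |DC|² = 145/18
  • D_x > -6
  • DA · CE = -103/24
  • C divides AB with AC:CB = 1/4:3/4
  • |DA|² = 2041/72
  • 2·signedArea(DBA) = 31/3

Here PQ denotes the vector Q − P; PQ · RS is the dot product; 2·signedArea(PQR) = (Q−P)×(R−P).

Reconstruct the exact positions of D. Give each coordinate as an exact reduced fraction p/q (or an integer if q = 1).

D = (-71/12, 31/12)

1. D_x = -71/12  [2·signedArea(DBA) = 31/3 ∩ DA · CE = -103/24]
2. D_y = 31/12  [2·signedArea(DBA) = 31/3 ∩ DA · CE = -103/24]
   → D = (-71/12, 31/12)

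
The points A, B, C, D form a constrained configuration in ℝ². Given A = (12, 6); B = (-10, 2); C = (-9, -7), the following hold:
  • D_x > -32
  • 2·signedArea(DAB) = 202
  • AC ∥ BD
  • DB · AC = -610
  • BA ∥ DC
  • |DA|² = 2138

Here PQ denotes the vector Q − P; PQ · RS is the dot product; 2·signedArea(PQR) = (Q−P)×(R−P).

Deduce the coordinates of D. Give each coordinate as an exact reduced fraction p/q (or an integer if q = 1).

1. D_x = -31  [BA ∥ DC ∩ AC ∥ BD]
2. D_y = -11  [BA ∥ DC ∩ AC ∥ BD]
   → D = (-31, -11)

D = (-31, -11)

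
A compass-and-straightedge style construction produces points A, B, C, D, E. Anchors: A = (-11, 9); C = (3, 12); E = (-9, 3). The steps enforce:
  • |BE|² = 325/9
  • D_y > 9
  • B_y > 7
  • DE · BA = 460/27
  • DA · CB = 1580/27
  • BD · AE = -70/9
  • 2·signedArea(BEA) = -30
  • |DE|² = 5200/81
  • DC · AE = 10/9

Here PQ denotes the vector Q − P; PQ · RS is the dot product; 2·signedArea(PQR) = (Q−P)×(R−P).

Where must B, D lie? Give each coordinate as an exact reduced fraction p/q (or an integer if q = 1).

1. B_x = -17/3  [line -6·x + -2·y + -18 = 0 ∩ |BE|² = 325/9]
2. B_y = 8  [line -6·x + -2·y + -18 = 0 ∩ |BE|² = 325/9]
   → B = (-17/3, 8)
3. D_x = -41/9  [BD · AE = -70/9 ∩ DA · CB = 1580/27]
4. D_y = 29/3  [BD · AE = -70/9 ∩ DA · CB = 1580/27]
   → D = (-41/9, 29/3)

B = (-17/3, 8)
D = (-41/9, 29/3)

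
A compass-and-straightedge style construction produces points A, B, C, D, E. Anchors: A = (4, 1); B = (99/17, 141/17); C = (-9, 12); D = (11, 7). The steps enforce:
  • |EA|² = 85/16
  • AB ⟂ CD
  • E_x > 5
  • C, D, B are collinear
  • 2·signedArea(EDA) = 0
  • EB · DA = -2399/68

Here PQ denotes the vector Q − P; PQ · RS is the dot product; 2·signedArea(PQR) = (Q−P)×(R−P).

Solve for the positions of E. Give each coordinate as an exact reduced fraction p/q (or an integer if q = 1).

E = (23/4, 5/2)

1. E_x = 23/4  [2·signedArea(EDA) = 0 ∩ EB · DA = -2399/68]
2. E_y = 5/2  [2·signedArea(EDA) = 0 ∩ EB · DA = -2399/68]
   → E = (23/4, 5/2)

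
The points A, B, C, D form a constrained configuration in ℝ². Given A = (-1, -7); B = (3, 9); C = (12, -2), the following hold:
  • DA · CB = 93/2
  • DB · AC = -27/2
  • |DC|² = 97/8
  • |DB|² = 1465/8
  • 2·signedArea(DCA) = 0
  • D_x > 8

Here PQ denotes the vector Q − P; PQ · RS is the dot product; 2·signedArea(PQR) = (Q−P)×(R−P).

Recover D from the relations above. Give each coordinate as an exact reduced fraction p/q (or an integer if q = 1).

D = (35/4, -13/4)

1. D_x = 35/4  [2·signedArea(DCA) = 0 ∩ DB · AC = -27/2]
2. D_y = -13/4  [2·signedArea(DCA) = 0 ∩ DB · AC = -27/2]
   → D = (35/4, -13/4)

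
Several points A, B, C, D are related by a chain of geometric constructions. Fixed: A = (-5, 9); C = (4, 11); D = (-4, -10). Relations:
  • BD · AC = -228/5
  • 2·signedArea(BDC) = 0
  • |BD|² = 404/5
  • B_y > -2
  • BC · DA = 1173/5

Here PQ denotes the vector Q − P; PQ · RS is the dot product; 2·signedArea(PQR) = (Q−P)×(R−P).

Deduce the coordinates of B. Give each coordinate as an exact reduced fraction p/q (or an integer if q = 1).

1. B_x = -4/5  [2·signedArea(BDC) = 0 ∩ BC · DA = 1173/5]
2. B_y = -8/5  [2·signedArea(BDC) = 0 ∩ BC · DA = 1173/5]
   → B = (-4/5, -8/5)

B = (-4/5, -8/5)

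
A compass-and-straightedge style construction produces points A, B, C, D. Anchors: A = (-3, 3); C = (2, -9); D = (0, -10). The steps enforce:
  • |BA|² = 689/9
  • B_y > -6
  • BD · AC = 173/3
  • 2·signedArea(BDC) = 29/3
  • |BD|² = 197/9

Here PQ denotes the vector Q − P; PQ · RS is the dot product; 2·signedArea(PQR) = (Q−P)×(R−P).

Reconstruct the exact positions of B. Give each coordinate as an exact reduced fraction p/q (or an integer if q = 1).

1. B_x = -1/3  [2·signedArea(BDC) = 29/3 ∩ BD · AC = 173/3]
2. B_y = -16/3  [2·signedArea(BDC) = 29/3 ∩ BD · AC = 173/3]
   → B = (-1/3, -16/3)

B = (-1/3, -16/3)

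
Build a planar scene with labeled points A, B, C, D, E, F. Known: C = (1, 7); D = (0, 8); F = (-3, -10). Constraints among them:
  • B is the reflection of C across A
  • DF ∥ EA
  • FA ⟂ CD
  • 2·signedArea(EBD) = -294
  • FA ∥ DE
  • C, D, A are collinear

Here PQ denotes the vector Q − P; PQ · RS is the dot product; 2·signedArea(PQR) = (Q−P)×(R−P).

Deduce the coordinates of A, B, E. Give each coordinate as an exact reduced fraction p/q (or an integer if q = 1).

A = (15/2, 1/2)
B = (14, -6)
E = (21/2, 37/2)

1. A_x = 15/2  [C, D, A are collinear ∩ FA ⟂ CD]
2. A_y = 1/2  [C, D, A are collinear ∩ FA ⟂ CD]
   → A = (15/2, 1/2)
3. B_x = 14  [B is the reflection of C across A]
4. B_y = -6  [B is the reflection of C across A]
   → B = (14, -6)
5. E_x = 21/2  [DF ∥ EA ∩ FA ∥ DE]
6. E_y = 37/2  [DF ∥ EA ∩ FA ∥ DE]
   → E = (21/2, 37/2)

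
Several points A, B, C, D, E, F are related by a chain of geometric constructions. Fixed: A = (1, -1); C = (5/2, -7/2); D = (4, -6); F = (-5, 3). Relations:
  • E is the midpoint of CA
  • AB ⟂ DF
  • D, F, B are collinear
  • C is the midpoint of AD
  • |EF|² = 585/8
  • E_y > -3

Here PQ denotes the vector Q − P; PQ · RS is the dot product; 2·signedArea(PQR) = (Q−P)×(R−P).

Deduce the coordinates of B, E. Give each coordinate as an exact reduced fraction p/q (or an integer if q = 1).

B = (0, -2)
E = (7/4, -9/4)

1. B_x = 0  [D, F, B are collinear ∩ AB ⟂ DF]
2. B_y = -2  [D, F, B are collinear ∩ AB ⟂ DF]
   → B = (0, -2)
3. E_x = 7/4  [E is the midpoint of CA]
4. E_y = -9/4  [E is the midpoint of CA]
   → E = (7/4, -9/4)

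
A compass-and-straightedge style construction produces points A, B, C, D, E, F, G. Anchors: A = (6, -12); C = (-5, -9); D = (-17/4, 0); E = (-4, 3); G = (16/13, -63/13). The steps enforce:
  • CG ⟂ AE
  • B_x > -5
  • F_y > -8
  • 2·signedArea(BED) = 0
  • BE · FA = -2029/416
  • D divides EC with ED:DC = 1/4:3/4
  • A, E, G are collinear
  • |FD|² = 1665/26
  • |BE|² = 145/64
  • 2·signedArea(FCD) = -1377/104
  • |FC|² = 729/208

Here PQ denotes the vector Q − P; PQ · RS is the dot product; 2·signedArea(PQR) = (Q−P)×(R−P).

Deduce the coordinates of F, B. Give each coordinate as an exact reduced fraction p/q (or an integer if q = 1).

1. F_x = -179/52  [line -9·x + 3/4·y + -2601/104 = 0 ∩ |FC|² = 729/208]
2. F_y = -207/26  [line -9·x + 3/4·y + -2601/104 = 0 ∩ |FC|² = 729/208]
   → F = (-179/52, -207/26)
3. B_x = -33/8  [2·signedArea(BED) = 0 ∩ BE · FA = -2029/416]
4. B_y = 3/2  [2·signedArea(BED) = 0 ∩ BE · FA = -2029/416]
   → B = (-33/8, 3/2)

B = (-33/8, 3/2)
F = (-179/52, -207/26)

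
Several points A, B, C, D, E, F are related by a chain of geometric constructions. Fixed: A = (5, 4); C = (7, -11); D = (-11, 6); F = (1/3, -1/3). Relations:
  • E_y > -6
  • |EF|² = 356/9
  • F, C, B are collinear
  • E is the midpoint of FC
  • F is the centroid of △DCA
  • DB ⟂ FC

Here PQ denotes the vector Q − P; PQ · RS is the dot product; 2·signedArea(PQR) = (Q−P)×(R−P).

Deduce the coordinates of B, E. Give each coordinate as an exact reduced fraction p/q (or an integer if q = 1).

B = (-507/89, 829/89)
E = (11/3, -17/3)

1. B_x = -507/89  [F, C, B are collinear ∩ DB ⟂ FC]
2. B_y = 829/89  [F, C, B are collinear ∩ DB ⟂ FC]
   → B = (-507/89, 829/89)
3. E_x = 11/3  [E is the midpoint of FC]
4. E_y = -17/3  [E is the midpoint of FC]
   → E = (11/3, -17/3)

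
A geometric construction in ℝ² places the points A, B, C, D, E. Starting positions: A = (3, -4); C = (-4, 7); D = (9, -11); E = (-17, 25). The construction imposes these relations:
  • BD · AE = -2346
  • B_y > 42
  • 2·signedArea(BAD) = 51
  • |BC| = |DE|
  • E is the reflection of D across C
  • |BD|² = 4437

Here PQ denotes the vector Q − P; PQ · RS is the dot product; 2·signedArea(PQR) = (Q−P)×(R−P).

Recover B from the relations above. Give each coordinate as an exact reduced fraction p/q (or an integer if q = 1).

B = (-30, 43)

1. B_x = -30  [BD · AE = -2346 ∩ 2·signedArea(BAD) = 51]
2. B_y = 43  [BD · AE = -2346 ∩ 2·signedArea(BAD) = 51]
   → B = (-30, 43)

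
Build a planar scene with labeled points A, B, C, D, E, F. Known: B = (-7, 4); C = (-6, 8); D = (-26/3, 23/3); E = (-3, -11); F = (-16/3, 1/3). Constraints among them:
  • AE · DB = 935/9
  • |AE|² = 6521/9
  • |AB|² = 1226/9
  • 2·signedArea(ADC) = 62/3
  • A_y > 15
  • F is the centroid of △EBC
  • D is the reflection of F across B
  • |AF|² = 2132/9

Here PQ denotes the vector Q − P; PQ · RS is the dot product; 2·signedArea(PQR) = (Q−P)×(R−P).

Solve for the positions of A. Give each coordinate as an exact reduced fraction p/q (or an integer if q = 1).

1. A_x = -20/3  [2·signedArea(ADC) = 62/3 ∩ AE · DB = 935/9]
2. A_y = 47/3  [2·signedArea(ADC) = 62/3 ∩ AE · DB = 935/9]
   → A = (-20/3, 47/3)

A = (-20/3, 47/3)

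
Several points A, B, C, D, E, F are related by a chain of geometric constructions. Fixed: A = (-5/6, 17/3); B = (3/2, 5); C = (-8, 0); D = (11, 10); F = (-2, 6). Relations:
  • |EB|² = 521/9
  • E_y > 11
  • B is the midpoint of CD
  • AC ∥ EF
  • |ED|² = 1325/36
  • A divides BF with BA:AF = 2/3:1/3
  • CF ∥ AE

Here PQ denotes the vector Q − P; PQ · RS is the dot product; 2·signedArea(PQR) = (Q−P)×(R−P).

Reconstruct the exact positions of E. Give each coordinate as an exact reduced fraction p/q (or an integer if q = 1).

E = (31/6, 35/3)

1. E_x = 31/6  [AC ∥ EF ∩ CF ∥ AE]
2. E_y = 35/3  [AC ∥ EF ∩ CF ∥ AE]
   → E = (31/6, 35/3)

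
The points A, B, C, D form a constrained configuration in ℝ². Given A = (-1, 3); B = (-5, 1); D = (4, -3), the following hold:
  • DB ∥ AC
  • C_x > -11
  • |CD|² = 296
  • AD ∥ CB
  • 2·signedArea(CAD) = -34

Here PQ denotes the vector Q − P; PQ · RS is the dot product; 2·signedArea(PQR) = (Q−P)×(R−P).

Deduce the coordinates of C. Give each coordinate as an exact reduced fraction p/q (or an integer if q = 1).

C = (-10, 7)

1. C_x = -10  [AD ∥ CB ∩ DB ∥ AC]
2. C_y = 7  [AD ∥ CB ∩ DB ∥ AC]
   → C = (-10, 7)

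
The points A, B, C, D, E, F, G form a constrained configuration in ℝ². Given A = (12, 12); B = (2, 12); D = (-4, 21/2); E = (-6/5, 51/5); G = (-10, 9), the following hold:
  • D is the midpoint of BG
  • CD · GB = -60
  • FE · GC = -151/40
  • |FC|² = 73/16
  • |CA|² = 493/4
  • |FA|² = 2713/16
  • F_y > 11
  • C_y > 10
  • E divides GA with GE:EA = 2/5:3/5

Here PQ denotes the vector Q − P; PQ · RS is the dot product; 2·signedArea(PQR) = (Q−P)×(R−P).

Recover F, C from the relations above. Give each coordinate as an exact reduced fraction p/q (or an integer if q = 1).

C = (1, 21/2)
F = (-1, 45/4)

1. C_x = 1  [line -12·x + -3·y + 87/2 = 0 ∩ |CA|² = 493/4]
2. C_y = 21/2  [line -12·x + -3·y + 87/2 = 0 ∩ |CA|² = 493/4]
   → C = (1, 21/2)
3. F_x = -1  [line -11·x + -3/2·y + 47/8 = 0 ∩ |FC|² = 73/16]
4. F_y = 45/4  [line -11·x + -3/2·y + 47/8 = 0 ∩ |FC|² = 73/16]
   → F = (-1, 45/4)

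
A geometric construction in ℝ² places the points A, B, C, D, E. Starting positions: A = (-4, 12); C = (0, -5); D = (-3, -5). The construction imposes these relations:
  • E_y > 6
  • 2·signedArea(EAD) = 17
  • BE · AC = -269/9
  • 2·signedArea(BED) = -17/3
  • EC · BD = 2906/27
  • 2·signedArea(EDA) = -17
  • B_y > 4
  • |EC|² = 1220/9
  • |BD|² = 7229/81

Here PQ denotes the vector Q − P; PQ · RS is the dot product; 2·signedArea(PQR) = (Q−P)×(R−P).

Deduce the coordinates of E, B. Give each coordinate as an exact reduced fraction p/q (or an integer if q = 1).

1. E_x = -8/3  [line -17·x + -1·y + -39 = 0 ∩ |EC|² = 1220/9]
2. E_y = 19/3  [line -17·x + -1·y + -39 = 0 ∩ |EC|² = 1220/9]
   → E = (-8/3, 19/3)
3. B_x = -29/9  [EC · BD = 2906/27 ∩ 2·signedArea(BED) = -17/3]
4. B_y = 40/9  [EC · BD = 2906/27 ∩ 2·signedArea(BED) = -17/3]
   → B = (-29/9, 40/9)

B = (-29/9, 40/9)
E = (-8/3, 19/3)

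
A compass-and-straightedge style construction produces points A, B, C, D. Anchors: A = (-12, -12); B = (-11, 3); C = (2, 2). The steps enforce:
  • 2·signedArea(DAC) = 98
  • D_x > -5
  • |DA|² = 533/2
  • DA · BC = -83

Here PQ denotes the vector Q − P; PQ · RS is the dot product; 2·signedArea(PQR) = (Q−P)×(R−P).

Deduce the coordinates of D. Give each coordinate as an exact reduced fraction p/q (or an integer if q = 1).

1. D_x = -9/2  [2·signedArea(DAC) = 98 ∩ DA · BC = -83]
2. D_y = 5/2  [2·signedArea(DAC) = 98 ∩ DA · BC = -83]
   → D = (-9/2, 5/2)

D = (-9/2, 5/2)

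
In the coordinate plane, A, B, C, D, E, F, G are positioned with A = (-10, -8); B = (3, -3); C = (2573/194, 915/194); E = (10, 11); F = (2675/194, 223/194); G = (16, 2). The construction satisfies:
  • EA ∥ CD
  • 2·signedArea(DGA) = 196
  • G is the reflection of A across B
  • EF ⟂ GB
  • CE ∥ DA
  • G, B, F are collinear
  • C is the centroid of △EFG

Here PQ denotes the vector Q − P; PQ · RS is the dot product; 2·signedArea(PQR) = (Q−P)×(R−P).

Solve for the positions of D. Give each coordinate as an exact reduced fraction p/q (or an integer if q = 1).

1. D_x = -1307/194  [CE ∥ DA ∩ EA ∥ CD]
2. D_y = -2771/194  [CE ∥ DA ∩ EA ∥ CD]
   → D = (-1307/194, -2771/194)

D = (-1307/194, -2771/194)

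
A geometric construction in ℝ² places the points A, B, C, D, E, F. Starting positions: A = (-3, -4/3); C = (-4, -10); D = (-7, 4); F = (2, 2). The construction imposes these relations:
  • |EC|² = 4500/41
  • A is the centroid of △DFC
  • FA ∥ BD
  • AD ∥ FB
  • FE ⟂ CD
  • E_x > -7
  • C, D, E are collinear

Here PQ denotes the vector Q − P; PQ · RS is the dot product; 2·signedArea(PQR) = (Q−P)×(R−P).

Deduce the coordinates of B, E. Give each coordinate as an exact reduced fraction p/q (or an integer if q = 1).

B = (-2, 22/3)
E = (-254/41, 10/41)

1. B_x = -2  [FA ∥ BD ∩ AD ∥ FB]
2. B_y = 22/3  [FA ∥ BD ∩ AD ∥ FB]
   → B = (-2, 22/3)
3. E_x = -254/41  [C, D, E are collinear ∩ FE ⟂ CD]
4. E_y = 10/41  [C, D, E are collinear ∩ FE ⟂ CD]
   → E = (-254/41, 10/41)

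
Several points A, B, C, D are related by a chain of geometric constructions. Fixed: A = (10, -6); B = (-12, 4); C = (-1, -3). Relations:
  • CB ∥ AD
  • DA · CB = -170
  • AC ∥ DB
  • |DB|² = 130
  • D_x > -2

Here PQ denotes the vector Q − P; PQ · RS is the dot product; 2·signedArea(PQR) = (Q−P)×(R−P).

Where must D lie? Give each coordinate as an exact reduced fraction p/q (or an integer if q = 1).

1. D_x = -1  [AC ∥ DB ∩ CB ∥ AD]
2. D_y = 1  [AC ∥ DB ∩ CB ∥ AD]
   → D = (-1, 1)

D = (-1, 1)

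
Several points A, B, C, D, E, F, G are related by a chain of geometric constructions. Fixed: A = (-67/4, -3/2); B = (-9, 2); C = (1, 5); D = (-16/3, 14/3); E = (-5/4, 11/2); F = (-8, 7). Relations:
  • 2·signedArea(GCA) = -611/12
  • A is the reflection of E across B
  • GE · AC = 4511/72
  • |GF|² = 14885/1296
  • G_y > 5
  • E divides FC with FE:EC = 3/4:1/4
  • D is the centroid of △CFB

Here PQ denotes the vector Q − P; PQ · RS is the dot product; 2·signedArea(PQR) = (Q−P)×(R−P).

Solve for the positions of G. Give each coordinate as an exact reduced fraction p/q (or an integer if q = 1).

1. G_x = -175/36  [GE · AC = 4511/72 ∩ 2·signedArea(GCA) = -611/12]
2. G_y = 103/18  [GE · AC = 4511/72 ∩ 2·signedArea(GCA) = -611/12]
   → G = (-175/36, 103/18)

G = (-175/36, 103/18)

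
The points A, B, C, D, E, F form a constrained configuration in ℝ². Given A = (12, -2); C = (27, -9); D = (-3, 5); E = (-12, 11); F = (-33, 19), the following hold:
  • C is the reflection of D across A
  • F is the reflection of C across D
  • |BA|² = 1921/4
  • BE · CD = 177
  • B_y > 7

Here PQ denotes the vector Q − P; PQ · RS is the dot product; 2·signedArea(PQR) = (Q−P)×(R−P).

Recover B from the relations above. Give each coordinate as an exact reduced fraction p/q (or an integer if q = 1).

1. B_x = -15/2  [line 30·x + -14·y + 337 = 0 ∩ |BA|² = 1921/4]
2. B_y = 8  [line 30·x + -14·y + 337 = 0 ∩ |BA|² = 1921/4]
   → B = (-15/2, 8)

B = (-15/2, 8)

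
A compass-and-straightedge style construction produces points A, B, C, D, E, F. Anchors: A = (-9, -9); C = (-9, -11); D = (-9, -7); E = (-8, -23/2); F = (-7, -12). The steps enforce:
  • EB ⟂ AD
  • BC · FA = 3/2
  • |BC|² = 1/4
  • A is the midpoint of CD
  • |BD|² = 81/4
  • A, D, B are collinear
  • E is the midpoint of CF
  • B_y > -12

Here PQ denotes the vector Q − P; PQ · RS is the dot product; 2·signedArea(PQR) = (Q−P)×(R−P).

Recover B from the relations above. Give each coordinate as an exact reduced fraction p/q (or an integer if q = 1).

B = (-9, -23/2)

1. B_x = -9  [A, D, B are collinear ∩ EB ⟂ AD]
2. B_y = -23/2  [A, D, B are collinear ∩ EB ⟂ AD]
   → B = (-9, -23/2)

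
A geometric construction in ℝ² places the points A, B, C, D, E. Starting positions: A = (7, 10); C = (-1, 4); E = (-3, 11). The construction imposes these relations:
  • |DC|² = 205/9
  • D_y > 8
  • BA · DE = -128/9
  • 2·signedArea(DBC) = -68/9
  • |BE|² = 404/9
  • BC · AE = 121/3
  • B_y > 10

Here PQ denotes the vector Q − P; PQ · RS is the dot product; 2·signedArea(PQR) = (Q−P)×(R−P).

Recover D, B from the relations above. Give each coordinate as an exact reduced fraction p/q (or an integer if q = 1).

B = (11/3, 31/3)
D = (1, 25/3)

1. B_x = 11/3  [line 10·x + -1·y + -79/3 = 0 ∩ |BE|² = 404/9]
2. B_y = 31/3  [line 10·x + -1·y + -79/3 = 0 ∩ |BE|² = 404/9]
   → B = (11/3, 31/3)
3. D_x = 1  [2·signedArea(DBC) = -68/9 ∩ BA · DE = -128/9]
4. D_y = 25/3  [2·signedArea(DBC) = -68/9 ∩ BA · DE = -128/9]
   → D = (1, 25/3)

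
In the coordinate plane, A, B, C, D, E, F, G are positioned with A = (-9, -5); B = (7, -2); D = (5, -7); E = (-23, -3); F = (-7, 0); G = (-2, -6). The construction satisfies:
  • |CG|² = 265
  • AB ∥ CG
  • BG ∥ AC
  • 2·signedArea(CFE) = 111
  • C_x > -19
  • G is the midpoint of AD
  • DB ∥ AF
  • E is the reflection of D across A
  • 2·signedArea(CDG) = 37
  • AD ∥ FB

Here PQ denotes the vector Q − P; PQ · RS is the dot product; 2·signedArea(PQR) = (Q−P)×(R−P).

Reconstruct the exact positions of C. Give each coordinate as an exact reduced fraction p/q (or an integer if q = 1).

C = (-18, -9)

1. C_x = -18  [AB ∥ CG ∩ BG ∥ AC]
2. C_y = -9  [AB ∥ CG ∩ BG ∥ AC]
   → C = (-18, -9)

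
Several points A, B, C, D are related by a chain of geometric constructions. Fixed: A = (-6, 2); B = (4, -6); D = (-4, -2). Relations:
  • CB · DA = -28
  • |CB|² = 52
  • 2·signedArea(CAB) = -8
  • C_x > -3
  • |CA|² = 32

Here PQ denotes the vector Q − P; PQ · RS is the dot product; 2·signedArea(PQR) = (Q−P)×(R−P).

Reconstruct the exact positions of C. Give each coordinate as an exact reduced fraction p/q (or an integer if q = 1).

C = (-2, -2)

1. C_x = -2  [CB · DA = -28 ∩ 2·signedArea(CAB) = -8]
2. C_y = -2  [CB · DA = -28 ∩ 2·signedArea(CAB) = -8]
   → C = (-2, -2)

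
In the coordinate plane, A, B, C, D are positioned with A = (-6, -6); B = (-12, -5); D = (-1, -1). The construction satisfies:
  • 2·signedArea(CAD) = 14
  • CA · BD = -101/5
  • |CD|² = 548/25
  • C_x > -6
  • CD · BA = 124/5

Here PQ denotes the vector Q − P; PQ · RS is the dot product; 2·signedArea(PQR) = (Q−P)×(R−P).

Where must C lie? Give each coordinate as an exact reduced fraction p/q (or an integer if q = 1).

C = (-27/5, -13/5)

1. C_x = -27/5  [2·signedArea(CAD) = 14 ∩ CA · BD = -101/5]
2. C_y = -13/5  [2·signedArea(CAD) = 14 ∩ CA · BD = -101/5]
   → C = (-27/5, -13/5)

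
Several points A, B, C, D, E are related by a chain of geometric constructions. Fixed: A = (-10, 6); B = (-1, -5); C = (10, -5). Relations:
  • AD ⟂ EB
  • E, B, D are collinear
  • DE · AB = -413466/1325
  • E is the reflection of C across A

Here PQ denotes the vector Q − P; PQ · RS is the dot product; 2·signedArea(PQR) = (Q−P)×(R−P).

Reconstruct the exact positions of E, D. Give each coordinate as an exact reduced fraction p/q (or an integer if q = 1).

D = (-15912/1325, 4441/1325)
E = (-30, 17)

1. E_x = -30  [E is the reflection of C across A]
2. E_y = 17  [E is the reflection of C across A]
   → E = (-30, 17)
3. D_x = -15912/1325  [E, B, D are collinear ∩ AD ⟂ EB]
4. D_y = 4441/1325  [E, B, D are collinear ∩ AD ⟂ EB]
   → D = (-15912/1325, 4441/1325)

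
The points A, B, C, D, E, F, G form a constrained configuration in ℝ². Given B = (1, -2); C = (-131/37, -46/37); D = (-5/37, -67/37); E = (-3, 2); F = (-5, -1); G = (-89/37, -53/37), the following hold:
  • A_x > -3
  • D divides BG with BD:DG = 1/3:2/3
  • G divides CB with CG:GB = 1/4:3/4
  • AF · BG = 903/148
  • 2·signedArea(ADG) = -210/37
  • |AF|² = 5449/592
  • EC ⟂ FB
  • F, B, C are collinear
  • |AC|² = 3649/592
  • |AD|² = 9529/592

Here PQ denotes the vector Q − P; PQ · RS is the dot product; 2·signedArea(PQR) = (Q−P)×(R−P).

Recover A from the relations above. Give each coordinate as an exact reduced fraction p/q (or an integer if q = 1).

A = (-211/74, 169/148)

1. A_x = -211/74  [AF · BG = 903/148 ∩ 2·signedArea(ADG) = -210/37]
2. A_y = 169/148  [AF · BG = 903/148 ∩ 2·signedArea(ADG) = -210/37]
   → A = (-211/74, 169/148)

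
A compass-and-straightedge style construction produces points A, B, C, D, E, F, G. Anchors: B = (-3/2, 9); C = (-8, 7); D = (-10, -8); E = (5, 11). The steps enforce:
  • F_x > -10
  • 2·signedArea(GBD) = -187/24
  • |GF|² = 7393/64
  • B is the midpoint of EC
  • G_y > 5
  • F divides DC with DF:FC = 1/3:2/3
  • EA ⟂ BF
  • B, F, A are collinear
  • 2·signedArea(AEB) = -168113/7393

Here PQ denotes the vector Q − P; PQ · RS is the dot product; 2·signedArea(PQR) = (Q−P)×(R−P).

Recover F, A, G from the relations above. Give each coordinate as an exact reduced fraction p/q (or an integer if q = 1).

1. F_x = -28/3  [F divides DC with DF:FC = 1/3:2/3]
2. F_y = -3  [F divides DC with DF:FC = 1/3:2/3]
   → F = (-28/3, -3)
3. A_x = 10037/7393  [B, F, A are collinear ∩ EA ⟂ BF]
4. A_y = 98901/7393  [B, F, A are collinear ∩ EA ⟂ BF]
   → A = (10037/7393, 98901/7393)
5. G_x = -83/24  [line 17·x + -17/2·y + 2635/24 = 0 ∩ |GF|² = 7393/64]
6. G_y = 6  [line 17·x + -17/2·y + 2635/24 = 0 ∩ |GF|² = 7393/64]
   → G = (-83/24, 6)

A = (10037/7393, 98901/7393)
F = (-28/3, -3)
G = (-83/24, 6)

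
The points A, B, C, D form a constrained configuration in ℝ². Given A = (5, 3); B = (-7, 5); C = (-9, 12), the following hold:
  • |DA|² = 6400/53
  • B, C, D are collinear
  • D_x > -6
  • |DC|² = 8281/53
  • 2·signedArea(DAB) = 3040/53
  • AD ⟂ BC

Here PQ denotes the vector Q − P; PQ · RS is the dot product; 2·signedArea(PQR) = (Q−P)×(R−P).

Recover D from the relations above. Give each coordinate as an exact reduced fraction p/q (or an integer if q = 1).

D = (-295/53, -1/53)

1. D_x = -295/53  [B, C, D are collinear ∩ AD ⟂ BC]
2. D_y = -1/53  [B, C, D are collinear ∩ AD ⟂ BC]
   → D = (-295/53, -1/53)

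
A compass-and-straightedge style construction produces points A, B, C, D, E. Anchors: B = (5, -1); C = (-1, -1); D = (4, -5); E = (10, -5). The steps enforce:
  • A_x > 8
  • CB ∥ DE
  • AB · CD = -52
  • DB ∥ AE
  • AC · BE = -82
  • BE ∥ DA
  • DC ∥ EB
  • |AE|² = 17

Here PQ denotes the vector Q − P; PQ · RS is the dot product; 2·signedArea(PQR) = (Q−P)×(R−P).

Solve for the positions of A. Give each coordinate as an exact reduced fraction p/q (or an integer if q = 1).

1. A_x = 9  [DB ∥ AE ∩ BE ∥ DA]
2. A_y = -9  [DB ∥ AE ∩ BE ∥ DA]
   → A = (9, -9)

A = (9, -9)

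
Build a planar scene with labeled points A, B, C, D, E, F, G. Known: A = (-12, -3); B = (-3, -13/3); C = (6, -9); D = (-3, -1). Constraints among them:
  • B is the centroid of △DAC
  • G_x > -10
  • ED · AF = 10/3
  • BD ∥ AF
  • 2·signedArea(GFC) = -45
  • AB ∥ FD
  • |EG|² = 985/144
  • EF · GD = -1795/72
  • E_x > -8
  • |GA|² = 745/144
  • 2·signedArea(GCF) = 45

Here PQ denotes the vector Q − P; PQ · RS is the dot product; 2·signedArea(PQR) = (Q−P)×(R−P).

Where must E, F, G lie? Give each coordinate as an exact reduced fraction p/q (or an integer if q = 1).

1. F_x = -12  [AB ∥ FD ∩ BD ∥ AF]
2. F_y = 1/3  [AB ∥ FD ∩ BD ∥ AF]
   → F = (-12, 1/3)
3. G_x = -39/4  [line -28/3·x + -18·y + -151 = 0 ∩ |GA|² = 745/144]
4. G_y = -10/3  [line -28/3·x + -18·y + -151 = 0 ∩ |GA|² = 745/144]
   → G = (-39/4, -10/3)
5. E_x = -15/2  [EF · GD = -1795/72 ∩ ED · AF = 10/3]
6. E_y = -2  [EF · GD = -1795/72 ∩ ED · AF = 10/3]
   → E = (-15/2, -2)

E = (-15/2, -2)
F = (-12, 1/3)
G = (-39/4, -10/3)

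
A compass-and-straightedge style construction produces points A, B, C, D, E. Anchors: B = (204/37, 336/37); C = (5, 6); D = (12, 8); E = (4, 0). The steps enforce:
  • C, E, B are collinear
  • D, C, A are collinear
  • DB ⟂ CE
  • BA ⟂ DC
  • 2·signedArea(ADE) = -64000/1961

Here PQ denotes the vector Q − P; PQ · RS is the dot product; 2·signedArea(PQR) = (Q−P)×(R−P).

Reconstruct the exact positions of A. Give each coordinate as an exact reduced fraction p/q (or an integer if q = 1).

1. A_x = 12332/1961  [D, C, A are collinear ∩ BA ⟂ DC]
2. A_y = 12488/1961  [D, C, A are collinear ∩ BA ⟂ DC]
   → A = (12332/1961, 12488/1961)

A = (12332/1961, 12488/1961)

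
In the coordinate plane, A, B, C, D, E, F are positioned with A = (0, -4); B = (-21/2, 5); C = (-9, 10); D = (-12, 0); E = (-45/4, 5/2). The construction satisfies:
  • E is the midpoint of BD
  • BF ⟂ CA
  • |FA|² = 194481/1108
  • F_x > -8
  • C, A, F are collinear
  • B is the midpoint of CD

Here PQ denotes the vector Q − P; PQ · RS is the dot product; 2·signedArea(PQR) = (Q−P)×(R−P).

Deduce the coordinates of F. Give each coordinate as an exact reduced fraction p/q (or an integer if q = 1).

F = (-3969/554, 1979/277)

1. F_x = -3969/554  [C, A, F are collinear ∩ BF ⟂ CA]
2. F_y = 1979/277  [C, A, F are collinear ∩ BF ⟂ CA]
   → F = (-3969/554, 1979/277)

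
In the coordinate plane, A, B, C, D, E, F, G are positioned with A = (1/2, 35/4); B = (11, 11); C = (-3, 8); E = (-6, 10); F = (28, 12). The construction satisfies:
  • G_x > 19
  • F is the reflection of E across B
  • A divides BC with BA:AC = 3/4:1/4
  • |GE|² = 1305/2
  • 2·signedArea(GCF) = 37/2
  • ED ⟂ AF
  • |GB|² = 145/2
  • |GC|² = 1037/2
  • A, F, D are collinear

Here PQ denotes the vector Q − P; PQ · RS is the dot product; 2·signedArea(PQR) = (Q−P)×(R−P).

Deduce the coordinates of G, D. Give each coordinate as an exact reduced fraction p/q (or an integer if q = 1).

D = (-70728/12269, 98270/12269)
G = (39/2, 23/2)

1. G_x = 39/2  [line -4·x + 31·y + -557/2 = 0 ∩ |GE|² = 1305/2]
2. G_y = 23/2  [line -4·x + 31·y + -557/2 = 0 ∩ |GE|² = 1305/2]
   → G = (39/2, 23/2)
3. D_x = -70728/12269  [A, F, D are collinear ∩ ED ⟂ AF]
4. D_y = 98270/12269  [A, F, D are collinear ∩ ED ⟂ AF]
   → D = (-70728/12269, 98270/12269)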